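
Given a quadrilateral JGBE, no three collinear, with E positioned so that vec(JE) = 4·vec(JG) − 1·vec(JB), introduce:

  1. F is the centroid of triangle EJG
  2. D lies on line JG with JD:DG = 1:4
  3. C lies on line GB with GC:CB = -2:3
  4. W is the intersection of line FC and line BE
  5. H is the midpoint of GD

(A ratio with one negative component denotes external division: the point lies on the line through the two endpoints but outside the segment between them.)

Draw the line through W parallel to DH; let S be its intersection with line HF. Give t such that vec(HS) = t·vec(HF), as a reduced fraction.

t = -3/2

Work in coordinates with J = (0, 0), G = (1, 0), B = (0, 1), E = (4, -1).
1. F is the centroid of triangle EJG ⇒ F = (5/3, -1/3)
2. D lies on line JG with JD:DG = 1:4 ⇒ D = (1/5, 0)
3. C lies on line GB with GC:CB = -2:3 ⇒ C = (3, -2)
4. W is the intersection of line FC and line BE ⇒ W = (1, 1/2)
5. H is the midpoint of GD ⇒ H = (3/5, 0)
through W parallel to DH: direction (2/5, 0); meets HF at S = (-1, 1/2)
S = H + t·(F−H) with t = -3/2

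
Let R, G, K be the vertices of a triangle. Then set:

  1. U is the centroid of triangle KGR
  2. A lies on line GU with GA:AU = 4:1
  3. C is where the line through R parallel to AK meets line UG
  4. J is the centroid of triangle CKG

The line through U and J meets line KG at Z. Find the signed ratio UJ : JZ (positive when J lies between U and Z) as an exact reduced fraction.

Choose coordinates R = (0, 0), G = (1, 0), K = (0, 1).
1. U is the centroid of triangle KGR ⇒ U = (1/3, 1/3)
2. A lies on line GU with GA:AU = 4:1 ⇒ A = (7/15, 4/15)
3. C is where the line through R parallel to AK meets line UG ⇒ C = (-7/15, 11/15)
4. J is the centroid of triangle CKG ⇒ J = (8/45, 26/45)
line UJ meets KG at Z = (-1/4, 5/4)
J = U + t·(Z−U) with t = 4/15, so UJ:JZ = 4/15:11/15

UJ:JZ = 4/11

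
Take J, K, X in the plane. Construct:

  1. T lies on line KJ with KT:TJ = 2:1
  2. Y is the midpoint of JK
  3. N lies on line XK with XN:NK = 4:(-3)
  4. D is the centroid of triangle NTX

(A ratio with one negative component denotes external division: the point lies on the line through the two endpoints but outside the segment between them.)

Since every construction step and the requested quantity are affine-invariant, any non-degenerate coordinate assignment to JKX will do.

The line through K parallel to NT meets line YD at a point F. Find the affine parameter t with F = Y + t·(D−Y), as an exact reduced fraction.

Choose coordinates J = (0, 0), K = (1, 0), X = (0, 1).
1. T lies on line KJ with KT:TJ = 2:1 ⇒ T = (1/3, 0)
2. Y is the midpoint of JK ⇒ Y = (1/2, 0)
3. N lies on line XK with XN:NK = 4:(-3) ⇒ N = (4, -3)
4. D is the centroid of triangle NTX ⇒ D = (13/9, -2/3)
through K parallel to NT: direction (-11/3, 3); meets YD at F = (29/7, -18/7)
F = Y + t·(D−Y) with t = 27/7

t = 27/7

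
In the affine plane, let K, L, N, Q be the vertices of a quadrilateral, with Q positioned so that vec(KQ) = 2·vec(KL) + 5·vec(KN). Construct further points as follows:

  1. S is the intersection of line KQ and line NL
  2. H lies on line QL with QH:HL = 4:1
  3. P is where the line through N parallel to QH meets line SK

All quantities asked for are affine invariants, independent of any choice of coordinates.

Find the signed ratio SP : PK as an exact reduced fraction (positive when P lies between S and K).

SP:PK = -12/7

Assign K = (0, 0), L = (1, 0), N = (0, 1), Q = (2, 5) — the answer is frame-independent, so this choice is without loss of generality.
1. S is the intersection of line KQ and line NL ⇒ S = (2/7, 5/7)
2. H lies on line QL with QH:HL = 4:1 ⇒ H = (6/5, 1)
3. P is where the line through N parallel to QH meets line SK ⇒ P = (-2/5, -1)
P = S + t·(K−S) with t = 12/5, so SP:PK = t:(1−t) = 12/5:-7/5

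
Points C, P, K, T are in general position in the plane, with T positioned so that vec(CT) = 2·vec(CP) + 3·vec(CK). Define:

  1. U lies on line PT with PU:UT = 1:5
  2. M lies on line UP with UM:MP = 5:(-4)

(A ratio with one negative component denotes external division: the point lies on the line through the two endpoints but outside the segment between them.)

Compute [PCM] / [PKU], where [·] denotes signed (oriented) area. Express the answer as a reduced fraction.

[PCM]:[PKU] = -3

Set C = (0, 0), P = (1, 0), K = (0, 1), T = (2, 3); any affine frame gives the same invariant.
1. U lies on line PT with PU:UT = 1:5 ⇒ U = (7/6, 1/2)
2. M lies on line UP with UM:MP = 5:(-4) ⇒ M = (1/3, -2)
2·[PCM] = 2, 2·[PKU] = -2/3
[PCM]:[PKU] = 2:-2/3 = -3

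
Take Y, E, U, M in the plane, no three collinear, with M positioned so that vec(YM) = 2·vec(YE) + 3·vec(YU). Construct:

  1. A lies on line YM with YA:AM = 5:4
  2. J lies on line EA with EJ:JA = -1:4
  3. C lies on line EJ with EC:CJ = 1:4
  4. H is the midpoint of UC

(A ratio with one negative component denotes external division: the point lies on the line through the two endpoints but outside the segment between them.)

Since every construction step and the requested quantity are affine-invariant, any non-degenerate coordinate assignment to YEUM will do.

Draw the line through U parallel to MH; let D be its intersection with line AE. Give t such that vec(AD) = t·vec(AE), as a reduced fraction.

Assign Y = (0, 0), E = (1, 0), U = (0, 1), M = (2, 3) — the answer is frame-independent, so this choice is without loss of generality.
1. A lies on line YM with YA:AM = 5:4 ⇒ A = (10/9, 5/3)
2. J lies on line EA with EJ:JA = -1:4 ⇒ J = (26/27, -5/9)
3. C lies on line EJ with EC:CJ = 1:4 ⇒ C = (134/135, -1/9)
4. H is the midpoint of UC ⇒ H = (67/135, 4/9)
through U parallel to MH: direction (-203/135, -23/9); meets AE at D = (812/675, 137/45)
D = A + t·(E−A) with t = -62/75

t = -62/75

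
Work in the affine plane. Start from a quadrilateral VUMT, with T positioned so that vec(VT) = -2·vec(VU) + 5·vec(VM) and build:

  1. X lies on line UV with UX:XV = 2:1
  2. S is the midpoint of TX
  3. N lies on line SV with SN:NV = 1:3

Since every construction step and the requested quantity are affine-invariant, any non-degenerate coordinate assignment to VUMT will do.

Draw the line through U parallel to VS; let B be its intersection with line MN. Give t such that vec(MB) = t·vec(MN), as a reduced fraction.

Set V = (0, 0), U = (1, 0), M = (0, 1), T = (-2, 5); any affine frame gives the same invariant.
1. X lies on line UV with UX:XV = 2:1 ⇒ X = (1/3, 0)
2. S is the midpoint of TX ⇒ S = (-5/6, 5/2)
3. N lies on line SV with SN:NV = 1:3 ⇒ N = (-5/8, 15/8)
through U parallel to VS: direction (-5/6, 5/2); meets MN at B = (5/4, -3/4)
B = M + t·(N−M) with t = -2

t = -2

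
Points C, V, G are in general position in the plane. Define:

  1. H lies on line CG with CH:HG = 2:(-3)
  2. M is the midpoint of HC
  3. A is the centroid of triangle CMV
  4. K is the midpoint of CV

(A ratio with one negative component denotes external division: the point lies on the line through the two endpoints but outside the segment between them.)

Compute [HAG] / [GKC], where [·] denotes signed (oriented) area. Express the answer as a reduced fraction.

Set C = (0, 0), V = (1, 0), G = (0, 1); any affine frame gives the same invariant.
1. H lies on line CG with CH:HG = 2:(-3) ⇒ H = (0, -2)
2. M is the midpoint of HC ⇒ M = (0, -1)
3. A is the centroid of triangle CMV ⇒ A = (1/3, -1/3)
4. K is the midpoint of CV ⇒ K = (1/2, 0)
2·[HAG] = 1, 2·[GKC] = -1/2
[HAG]:[GKC] = 1:-1/2 = -2

[HAG]:[GKC] = -2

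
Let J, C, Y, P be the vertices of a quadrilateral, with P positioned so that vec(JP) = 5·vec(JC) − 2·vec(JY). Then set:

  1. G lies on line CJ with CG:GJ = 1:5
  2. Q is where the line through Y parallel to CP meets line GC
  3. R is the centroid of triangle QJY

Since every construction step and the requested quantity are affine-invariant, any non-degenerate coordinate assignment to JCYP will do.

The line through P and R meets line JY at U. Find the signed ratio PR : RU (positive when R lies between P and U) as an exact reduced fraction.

PR:RU = 13/2

Work in coordinates with J = (0, 0), C = (1, 0), Y = (0, 1), P = (5, -2).
1. G lies on line CJ with CG:GJ = 1:5 ⇒ G = (5/6, 0)
2. Q is where the line through Y parallel to CP meets line GC ⇒ Q = (2, 0)
3. R is the centroid of triangle QJY ⇒ R = (2/3, 1/3)
line PR meets JY at U = (0, 9/13)
R = P + t·(U−P) with t = 13/15, so PR:RU = 13/15:2/15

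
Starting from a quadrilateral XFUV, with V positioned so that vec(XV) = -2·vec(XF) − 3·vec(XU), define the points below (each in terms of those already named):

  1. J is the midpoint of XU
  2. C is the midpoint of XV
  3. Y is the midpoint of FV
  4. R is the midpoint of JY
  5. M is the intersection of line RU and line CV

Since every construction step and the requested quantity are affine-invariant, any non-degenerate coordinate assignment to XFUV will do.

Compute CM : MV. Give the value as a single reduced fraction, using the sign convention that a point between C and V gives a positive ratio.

Assign X = (0, 0), F = (1, 0), U = (0, 1), V = (-2, -3) — the answer is frame-independent, so this choice is without loss of generality.
1. J is the midpoint of XU ⇒ J = (0, 1/2)
2. C is the midpoint of XV ⇒ C = (-1, -3/2)
3. Y is the midpoint of FV ⇒ Y = (-1/2, -3/2)
4. R is the midpoint of JY ⇒ R = (-1/4, -1/2)
5. M is the intersection of line RU and line CV ⇒ M = (-2/9, -1/3)
M = C + t·(V−C) with t = -7/9, so CM:MV = t:(1−t) = -7/9:16/9

CM:MV = -7/16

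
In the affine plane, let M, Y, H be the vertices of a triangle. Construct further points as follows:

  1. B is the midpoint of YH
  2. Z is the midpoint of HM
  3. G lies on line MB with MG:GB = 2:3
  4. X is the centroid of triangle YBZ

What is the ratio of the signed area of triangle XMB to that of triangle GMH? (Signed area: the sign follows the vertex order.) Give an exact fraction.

[XMB]:[GMH] = 5/12

Assign M = (0, 0), Y = (1, 0), H = (0, 1) — the answer is frame-independent, so this choice is without loss of generality.
1. B is the midpoint of YH ⇒ B = (1/2, 1/2)
2. Z is the midpoint of HM ⇒ Z = (0, 1/2)
3. G lies on line MB with MG:GB = 2:3 ⇒ G = (1/5, 1/5)
4. X is the centroid of triangle YBZ ⇒ X = (1/2, 1/3)
2·[XMB] = -1/12, 2·[GMH] = -1/5
[XMB]:[GMH] = -1/12:-1/5 = 5/12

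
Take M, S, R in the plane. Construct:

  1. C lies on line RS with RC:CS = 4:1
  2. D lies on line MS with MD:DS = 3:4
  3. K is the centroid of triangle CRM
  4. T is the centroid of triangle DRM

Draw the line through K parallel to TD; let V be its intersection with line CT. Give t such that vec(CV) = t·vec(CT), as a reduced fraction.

Choose coordinates M = (0, 0), S = (1, 0), R = (0, 1).
1. C lies on line RS with RC:CS = 4:1 ⇒ C = (4/5, 1/5)
2. D lies on line MS with MD:DS = 3:4 ⇒ D = (3/7, 0)
3. K is the centroid of triangle CRM ⇒ K = (4/15, 2/5)
4. T is the centroid of triangle DRM ⇒ T = (1/7, 1/3)
through K parallel to TD: direction (2/7, -1/3); meets CT at V = (38/105, 13/45)
V = C + t·(T−C) with t = 2/3

t = 2/3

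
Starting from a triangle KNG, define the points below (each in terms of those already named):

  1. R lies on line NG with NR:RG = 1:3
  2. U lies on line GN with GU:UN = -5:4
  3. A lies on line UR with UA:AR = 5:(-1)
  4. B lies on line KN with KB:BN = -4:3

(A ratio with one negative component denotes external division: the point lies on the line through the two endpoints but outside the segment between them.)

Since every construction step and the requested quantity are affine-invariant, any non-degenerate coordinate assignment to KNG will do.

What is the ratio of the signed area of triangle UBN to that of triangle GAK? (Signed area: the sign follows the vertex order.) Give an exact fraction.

Set K = (0, 0), N = (1, 0), G = (0, 1); any affine frame gives the same invariant.
1. R lies on line NG with NR:RG = 1:3 ⇒ R = (3/4, 1/4)
2. U lies on line GN with GU:UN = -5:4 ⇒ U = (5, -4)
3. A lies on line UR with UA:AR = 5:(-1) ⇒ A = (-5/16, 21/16)
4. B lies on line KN with KB:BN = -4:3 ⇒ B = (4, 0)
2·[UBN] = 12, 2·[GAK] = 5/16
[UBN]:[GAK] = 12:5/16 = 192/5

[UBN]:[GAK] = 192/5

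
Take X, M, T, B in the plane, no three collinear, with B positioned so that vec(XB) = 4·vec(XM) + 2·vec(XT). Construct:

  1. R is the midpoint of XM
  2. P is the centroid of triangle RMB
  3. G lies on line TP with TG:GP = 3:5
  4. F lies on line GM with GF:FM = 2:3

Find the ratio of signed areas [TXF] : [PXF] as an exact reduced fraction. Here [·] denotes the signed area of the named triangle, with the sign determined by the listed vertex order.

[TXF]:[PXF] = -195/101

Assign X = (0, 0), M = (1, 0), T = (0, 1), B = (4, 2) — the answer is frame-independent, so this choice is without loss of generality.
1. R is the midpoint of XM ⇒ R = (1/2, 0)
2. P is the centroid of triangle RMB ⇒ P = (11/6, 2/3)
3. G lies on line TP with TG:GP = 3:5 ⇒ G = (11/16, 7/8)
4. F lies on line GM with GF:FM = 2:3 ⇒ F = (13/16, 21/40)
2·[TXF] = 13/16, 2·[PXF] = -101/240
[TXF]:[PXF] = 13/16:-101/240 = -195/101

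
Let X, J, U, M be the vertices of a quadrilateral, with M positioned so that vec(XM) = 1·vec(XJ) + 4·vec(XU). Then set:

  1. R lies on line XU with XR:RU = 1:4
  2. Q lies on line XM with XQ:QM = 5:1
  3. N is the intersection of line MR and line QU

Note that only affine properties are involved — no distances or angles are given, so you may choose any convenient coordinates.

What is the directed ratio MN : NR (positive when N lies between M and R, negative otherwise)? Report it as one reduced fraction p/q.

MN:NR = 1/4

Assign X = (0, 0), J = (1, 0), U = (0, 1), M = (1, 4) — the answer is frame-independent, so this choice is without loss of generality.
1. R lies on line XU with XR:RU = 1:4 ⇒ R = (0, 1/5)
2. Q lies on line XM with XQ:QM = 5:1 ⇒ Q = (5/6, 10/3)
3. N is the intersection of line MR and line QU ⇒ N = (4/5, 81/25)
N = M + t·(R−M) with t = 1/5, so MN:NR = t:(1−t) = 1/5:4/5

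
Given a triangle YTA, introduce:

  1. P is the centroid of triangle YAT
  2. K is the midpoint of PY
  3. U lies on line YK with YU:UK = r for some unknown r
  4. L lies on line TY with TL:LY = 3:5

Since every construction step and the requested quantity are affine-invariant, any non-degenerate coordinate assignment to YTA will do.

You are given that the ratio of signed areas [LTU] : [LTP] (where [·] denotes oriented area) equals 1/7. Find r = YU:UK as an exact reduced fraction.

r = 2/5

Assign Y = (0, 0), T = (1, 0), A = (0, 1) — the answer is frame-independent, so this choice is without loss of generality.
1. P is the centroid of triangle YAT ⇒ P = (1/3, 1/3)
2. K is the midpoint of PY ⇒ K = (1/6, 1/6)
3. With YU:UK = r, write λ = r/(r+1) so U = Y + λ·(K−Y); U is affine-linear in λ
4. L lies on line TY with TL:LY = 3:5 ⇒ L = (5/8, 0)
Every point depending on U is an affine combination of U and λ-independent points, so each such coordinate is linear in λ; the λ² term in each signed area is a multiple of (K−Y)×(K−Y) = 0, so 2·[LTU] and 2·[LTP] are each linear in λ. Evaluating at λ=0 and λ=1:
  2·[LTU] = 1/16·λ,   2·[LTP] = 1/8
So [LTU]:[LTP] = (1/16·λ) / (1/8). Setting this equal to 1/7:
  1/16·λ = 1/7·(1/8)  ⇒  λ = 2/7
Then r = λ/(1−λ) = (2/7)/(5/7) = 2/5. Check: with r = 2/5, U = (1/21, 1/21) and [LTU]:[LTP] = 1/7 as required.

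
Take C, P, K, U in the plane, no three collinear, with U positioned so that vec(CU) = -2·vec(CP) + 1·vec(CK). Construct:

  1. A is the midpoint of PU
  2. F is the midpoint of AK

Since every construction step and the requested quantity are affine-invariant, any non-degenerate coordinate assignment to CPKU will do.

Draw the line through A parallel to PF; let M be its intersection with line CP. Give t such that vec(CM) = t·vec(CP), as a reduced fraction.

Assign C = (0, 0), P = (1, 0), K = (0, 1), U = (-2, 1) — the answer is frame-independent, so this choice is without loss of generality.
1. A is the midpoint of PU ⇒ A = (-1/2, 1/2)
2. F is the midpoint of AK ⇒ F = (-1/4, 3/4)
through A parallel to PF: direction (-5/4, 3/4); meets CP at M = (1/3, 0)
M = C + t·(P−C) with t = 1/3

t = 1/3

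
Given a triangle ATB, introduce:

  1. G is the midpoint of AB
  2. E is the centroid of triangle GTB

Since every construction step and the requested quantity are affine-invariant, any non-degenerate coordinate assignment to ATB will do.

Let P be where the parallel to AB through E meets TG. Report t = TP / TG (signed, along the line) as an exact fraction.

Set A = (0, 0), T = (1, 0), B = (0, 1); any affine frame gives the same invariant.
1. G is the midpoint of AB ⇒ G = (0, 1/2)
2. E is the centroid of triangle GTB ⇒ E = (1/3, 1/2)
through E parallel to AB: direction (0, 1); meets TG at P = (1/3, 1/3)
P = T + t·(G−T) with t = 2/3

t = 2/3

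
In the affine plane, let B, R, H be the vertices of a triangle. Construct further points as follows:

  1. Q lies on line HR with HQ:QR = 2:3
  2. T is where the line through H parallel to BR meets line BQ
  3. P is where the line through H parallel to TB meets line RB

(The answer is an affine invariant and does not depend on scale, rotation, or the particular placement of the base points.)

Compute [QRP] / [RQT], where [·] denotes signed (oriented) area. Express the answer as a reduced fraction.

Choose coordinates B = (0, 0), R = (1, 0), H = (0, 1).
1. Q lies on line HR with HQ:QR = 2:3 ⇒ Q = (2/5, 3/5)
2. T is where the line through H parallel to BR meets line BQ ⇒ T = (2/3, 1)
3. P is where the line through H parallel to TB meets line RB ⇒ P = (-2/3, 0)
2·[QRP] = -1, 2·[RQT] = -2/5
[QRP]:[RQT] = -1:-2/5 = 5/2

[QRP]:[RQT] = 5/2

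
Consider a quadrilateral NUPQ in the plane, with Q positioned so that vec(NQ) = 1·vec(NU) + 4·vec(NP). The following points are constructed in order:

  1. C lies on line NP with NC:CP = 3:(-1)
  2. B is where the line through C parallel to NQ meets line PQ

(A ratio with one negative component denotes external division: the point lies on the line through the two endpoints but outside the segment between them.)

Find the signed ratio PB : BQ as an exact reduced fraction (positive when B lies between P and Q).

Set N = (0, 0), U = (1, 0), P = (0, 1), Q = (1, 4); any affine frame gives the same invariant.
1. C lies on line NP with NC:CP = 3:(-1) ⇒ C = (0, 3/2)
2. B is where the line through C parallel to NQ meets line PQ ⇒ B = (-1/2, -1/2)
B = P + t·(Q−P) with t = -1/2, so PB:BQ = t:(1−t) = -1/2:3/2

PB:BQ = -1/3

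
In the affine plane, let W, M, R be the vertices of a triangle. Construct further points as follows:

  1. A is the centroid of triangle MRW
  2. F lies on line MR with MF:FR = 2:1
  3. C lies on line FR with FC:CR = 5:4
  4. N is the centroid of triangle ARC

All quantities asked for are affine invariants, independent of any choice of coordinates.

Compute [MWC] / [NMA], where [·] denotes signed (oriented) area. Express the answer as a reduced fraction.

Assign W = (0, 0), M = (1, 0), R = (0, 1) — the answer is frame-independent, so this choice is without loss of generality.
1. A is the centroid of triangle MRW ⇒ A = (1/3, 1/3)
2. F lies on line MR with MF:FR = 2:1 ⇒ F = (1/3, 2/3)
3. C lies on line FR with FC:CR = 5:4 ⇒ C = (4/27, 23/27)
4. N is the centroid of triangle ARC ⇒ N = (13/81, 59/81)
2·[MWC] = -23/27, 2·[NMA] = -50/243
[MWC]:[NMA] = -23/27:-50/243 = 207/50

[MWC]:[NMA] = 207/50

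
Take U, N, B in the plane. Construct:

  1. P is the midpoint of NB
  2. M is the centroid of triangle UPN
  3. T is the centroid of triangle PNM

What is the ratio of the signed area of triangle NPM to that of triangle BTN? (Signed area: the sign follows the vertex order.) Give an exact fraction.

[NPM]:[BTN] = 3/2

Set U = (0, 0), N = (1, 0), B = (0, 1); any affine frame gives the same invariant.
1. P is the midpoint of NB ⇒ P = (1/2, 1/2)
2. M is the centroid of triangle UPN ⇒ M = (1/2, 1/6)
3. T is the centroid of triangle PNM ⇒ T = (2/3, 2/9)
2·[NPM] = 1/6, 2·[BTN] = 1/9
[NPM]:[BTN] = 1/6:1/9 = 3/2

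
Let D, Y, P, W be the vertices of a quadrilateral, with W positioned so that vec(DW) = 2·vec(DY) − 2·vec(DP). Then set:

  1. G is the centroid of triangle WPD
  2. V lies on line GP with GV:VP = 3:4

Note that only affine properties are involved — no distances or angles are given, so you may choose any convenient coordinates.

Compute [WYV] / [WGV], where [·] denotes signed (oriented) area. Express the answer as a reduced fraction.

Choose coordinates D = (0, 0), Y = (1, 0), P = (0, 1), W = (2, -2).
1. G is the centroid of triangle WPD ⇒ G = (2/3, -1/3)
2. V lies on line GP with GV:VP = 3:4 ⇒ V = (8/21, 5/21)
2·[WYV] = 1, 2·[WGV] = -2/7
[WYV]:[WGV] = 1:-2/7 = -7/2

[WYV]:[WGV] = -7/2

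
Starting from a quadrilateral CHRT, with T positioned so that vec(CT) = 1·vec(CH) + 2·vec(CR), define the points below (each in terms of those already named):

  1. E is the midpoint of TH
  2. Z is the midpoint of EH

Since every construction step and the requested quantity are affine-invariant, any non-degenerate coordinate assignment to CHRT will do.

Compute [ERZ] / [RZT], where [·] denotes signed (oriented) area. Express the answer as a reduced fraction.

Assign C = (0, 0), H = (1, 0), R = (0, 1), T = (1, 2) — the answer is frame-independent, so this choice is without loss of generality.
1. E is the midpoint of TH ⇒ E = (1, 1)
2. Z is the midpoint of EH ⇒ Z = (1, 1/2)
2·[ERZ] = 1/2, 2·[RZT] = 3/2
[ERZ]:[RZT] = 1/2:3/2 = 1/3

[ERZ]:[RZT] = 1/3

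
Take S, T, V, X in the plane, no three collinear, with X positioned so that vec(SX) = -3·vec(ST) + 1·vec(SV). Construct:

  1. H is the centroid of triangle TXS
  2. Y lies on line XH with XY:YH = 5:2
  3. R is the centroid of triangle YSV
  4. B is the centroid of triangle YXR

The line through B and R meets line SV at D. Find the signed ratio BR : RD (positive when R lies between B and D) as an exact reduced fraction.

Assign S = (0, 0), T = (1, 0), V = (0, 1), X = (-3, 1) — the answer is frame-independent, so this choice is without loss of generality.
1. H is the centroid of triangle TXS ⇒ H = (-2/3, 1/3)
2. Y lies on line XH with XY:YH = 5:2 ⇒ Y = (-4/3, 11/21)
3. R is the centroid of triangle YSV ⇒ R = (-4/9, 32/63)
4. B is the centroid of triangle YXR ⇒ B = (-43/27, 128/189)
line BR meets SV at D = (0, 96/217)
R = B + t·(D−B) with t = 31/43, so BR:RD = 31/43:12/43

BR:RD = 31/12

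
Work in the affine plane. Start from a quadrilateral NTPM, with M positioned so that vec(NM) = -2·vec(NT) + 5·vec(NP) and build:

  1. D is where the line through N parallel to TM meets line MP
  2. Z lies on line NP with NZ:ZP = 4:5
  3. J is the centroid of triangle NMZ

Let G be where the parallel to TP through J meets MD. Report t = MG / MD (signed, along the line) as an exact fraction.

t = 10/27

Work in coordinates with N = (0, 0), T = (1, 0), P = (0, 1), M = (-2, 5).
1. D is where the line through N parallel to TM meets line MP ⇒ D = (3, -5)
2. Z lies on line NP with NZ:ZP = 4:5 ⇒ Z = (0, 4/9)
3. J is the centroid of triangle NMZ ⇒ J = (-2/3, 49/27)
through J parallel to TP: direction (-1, 1); meets MD at G = (-4/27, 35/27)
G = M + t·(D−M) with t = 10/27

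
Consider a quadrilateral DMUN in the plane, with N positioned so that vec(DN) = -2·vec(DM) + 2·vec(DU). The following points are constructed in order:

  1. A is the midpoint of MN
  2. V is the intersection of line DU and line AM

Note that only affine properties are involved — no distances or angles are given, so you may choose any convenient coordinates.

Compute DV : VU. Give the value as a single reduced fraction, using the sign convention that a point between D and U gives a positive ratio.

Assign D = (0, 0), M = (1, 0), U = (0, 1), N = (-2, 2) — the answer is frame-independent, so this choice is without loss of generality.
1. A is the midpoint of MN ⇒ A = (-1/2, 1)
2. V is the intersection of line DU and line AM ⇒ V = (0, 2/3)
V = D + t·(U−D) with t = 2/3, so DV:VU = t:(1−t) = 2/3:1/3

DV:VU = 2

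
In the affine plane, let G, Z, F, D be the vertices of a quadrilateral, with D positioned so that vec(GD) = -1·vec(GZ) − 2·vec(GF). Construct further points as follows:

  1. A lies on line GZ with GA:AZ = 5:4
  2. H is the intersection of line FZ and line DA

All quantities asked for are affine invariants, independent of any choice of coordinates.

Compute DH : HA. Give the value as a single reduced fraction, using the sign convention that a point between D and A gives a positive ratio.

DH:HA = -9

Set G = (0, 0), Z = (1, 0), F = (0, 1), D = (-1, -2); any affine frame gives the same invariant.
1. A lies on line GZ with GA:AZ = 5:4 ⇒ A = (5/9, 0)
2. H is the intersection of line FZ and line DA ⇒ H = (3/4, 1/4)
H = D + t·(A−D) with t = 9/8, so DH:HA = t:(1−t) = 9/8:-1/8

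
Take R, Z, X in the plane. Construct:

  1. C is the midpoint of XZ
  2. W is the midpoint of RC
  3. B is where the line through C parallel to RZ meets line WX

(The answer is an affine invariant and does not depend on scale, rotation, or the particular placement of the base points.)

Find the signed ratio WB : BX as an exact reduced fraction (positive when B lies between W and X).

Choose coordinates R = (0, 0), Z = (1, 0), X = (0, 1).
1. C is the midpoint of XZ ⇒ C = (1/2, 1/2)
2. W is the midpoint of RC ⇒ W = (1/4, 1/4)
3. B is where the line through C parallel to RZ meets line WX ⇒ B = (1/6, 1/2)
B = W + t·(X−W) with t = 1/3, so WB:BX = t:(1−t) = 1/3:2/3

WB:BX = 1/2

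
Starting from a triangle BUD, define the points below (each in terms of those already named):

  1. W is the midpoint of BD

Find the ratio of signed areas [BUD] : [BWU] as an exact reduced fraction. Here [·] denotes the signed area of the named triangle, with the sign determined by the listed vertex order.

[BUD]:[BWU] = -2

Work in coordinates with B = (0, 0), U = (1, 0), D = (0, 1).
1. W is the midpoint of BD ⇒ W = (0, 1/2)
2·[BUD] = 1, 2·[BWU] = -1/2
[BUD]:[BWU] = 1:-1/2 = -2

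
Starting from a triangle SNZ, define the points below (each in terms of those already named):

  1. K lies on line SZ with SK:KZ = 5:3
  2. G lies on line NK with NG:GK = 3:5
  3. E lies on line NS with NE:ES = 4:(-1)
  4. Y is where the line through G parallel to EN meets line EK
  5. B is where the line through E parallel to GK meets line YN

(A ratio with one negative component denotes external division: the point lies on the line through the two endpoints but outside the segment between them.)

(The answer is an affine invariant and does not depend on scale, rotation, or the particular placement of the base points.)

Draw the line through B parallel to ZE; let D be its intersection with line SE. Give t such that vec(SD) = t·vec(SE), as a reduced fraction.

t = 127/40

Choose coordinates S = (0, 0), N = (1, 0), Z = (0, 1).
1. K lies on line SZ with SK:KZ = 5:3 ⇒ K = (0, 5/8)
2. G lies on line NK with NG:GK = 3:5 ⇒ G = (5/8, 15/64)
3. E lies on line NS with NE:ES = 4:(-1) ⇒ E = (-1/3, 0)
4. Y is where the line through G parallel to EN meets line EK ⇒ Y = (-5/24, 15/64)
5. B is where the line through E parallel to GK meets line YN ⇒ B = (-14/15, 3/8)
through B parallel to ZE: direction (-1/3, -1); meets SE at D = (-127/120, 0)
D = S + t·(E−S) with t = 127/40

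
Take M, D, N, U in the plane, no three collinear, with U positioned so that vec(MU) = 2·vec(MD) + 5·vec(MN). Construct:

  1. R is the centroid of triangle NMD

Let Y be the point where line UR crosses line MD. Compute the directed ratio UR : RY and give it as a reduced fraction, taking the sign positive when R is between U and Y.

UR:RY = 14

Set M = (0, 0), D = (1, 0), N = (0, 1), U = (2, 5); any affine frame gives the same invariant.
1. R is the centroid of triangle NMD ⇒ R = (1/3, 1/3)
line UR meets MD at Y = (3/14, 0)
R = U + t·(Y−U) with t = 14/15, so UR:RY = 14/15:1/15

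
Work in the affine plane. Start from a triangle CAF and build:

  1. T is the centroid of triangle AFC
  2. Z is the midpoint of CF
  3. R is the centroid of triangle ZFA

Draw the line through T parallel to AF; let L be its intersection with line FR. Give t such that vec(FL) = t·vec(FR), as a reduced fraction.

Choose coordinates C = (0, 0), A = (1, 0), F = (0, 1).
1. T is the centroid of triangle AFC ⇒ T = (1/3, 1/3)
2. Z is the midpoint of CF ⇒ Z = (0, 1/2)
3. R is the centroid of triangle ZFA ⇒ R = (1/3, 1/2)
through T parallel to AF: direction (-1, 1); meets FR at L = (2/3, 0)
L = F + t·(R−F) with t = 2

t = 2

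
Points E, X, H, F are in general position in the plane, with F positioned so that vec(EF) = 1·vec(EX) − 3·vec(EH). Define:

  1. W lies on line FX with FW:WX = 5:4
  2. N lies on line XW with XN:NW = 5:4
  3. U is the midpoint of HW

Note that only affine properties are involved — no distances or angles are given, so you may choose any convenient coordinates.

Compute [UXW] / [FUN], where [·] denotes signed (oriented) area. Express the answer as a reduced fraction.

Assign E = (0, 0), X = (1, 0), H = (0, 1), F = (1, -3) — the answer is frame-independent, so this choice is without loss of generality.
1. W lies on line FX with FW:WX = 5:4 ⇒ W = (1, -4/3)
2. N lies on line XW with XN:NW = 5:4 ⇒ N = (1, -20/27)
3. U is the midpoint of HW ⇒ U = (1/2, -1/6)
2·[UXW] = -2/3, 2·[FUN] = -61/54
[UXW]:[FUN] = -2/3:-61/54 = 36/61

[UXW]:[FUN] = 36/61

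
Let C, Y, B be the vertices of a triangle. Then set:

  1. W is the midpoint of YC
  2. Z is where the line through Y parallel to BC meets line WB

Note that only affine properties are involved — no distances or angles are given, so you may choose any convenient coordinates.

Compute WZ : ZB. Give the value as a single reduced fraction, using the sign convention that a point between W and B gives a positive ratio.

Set C = (0, 0), Y = (1, 0), B = (0, 1); any affine frame gives the same invariant.
1. W is the midpoint of YC ⇒ W = (1/2, 0)
2. Z is where the line through Y parallel to BC meets line WB ⇒ Z = (1, -1)
Z = W + t·(B−W) with t = -1, so WZ:ZB = t:(1−t) = -1:2

WZ:ZB = -1/2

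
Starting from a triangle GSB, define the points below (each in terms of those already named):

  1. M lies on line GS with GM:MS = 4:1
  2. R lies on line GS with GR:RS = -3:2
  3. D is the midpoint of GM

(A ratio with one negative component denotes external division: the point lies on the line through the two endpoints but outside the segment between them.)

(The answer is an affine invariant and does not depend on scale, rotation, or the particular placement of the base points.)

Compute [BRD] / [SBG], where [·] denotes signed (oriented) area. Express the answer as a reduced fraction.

[BRD]:[SBG] = -13/5

Assign G = (0, 0), S = (1, 0), B = (0, 1) — the answer is frame-independent, so this choice is without loss of generality.
1. M lies on line GS with GM:MS = 4:1 ⇒ M = (4/5, 0)
2. R lies on line GS with GR:RS = -3:2 ⇒ R = (3, 0)
3. D is the midpoint of GM ⇒ D = (2/5, 0)
2·[BRD] = -13/5, 2·[SBG] = 1
[BRD]:[SBG] = -13/5:1 = -13/5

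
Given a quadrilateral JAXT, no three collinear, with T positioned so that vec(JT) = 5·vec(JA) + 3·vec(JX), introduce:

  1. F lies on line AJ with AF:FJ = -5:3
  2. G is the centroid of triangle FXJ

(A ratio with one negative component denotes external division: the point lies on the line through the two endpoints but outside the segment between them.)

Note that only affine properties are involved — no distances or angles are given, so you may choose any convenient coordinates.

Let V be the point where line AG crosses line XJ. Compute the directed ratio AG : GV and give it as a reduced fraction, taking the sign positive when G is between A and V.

Choose coordinates J = (0, 0), A = (1, 0), X = (0, 1), T = (5, 3).
1. F lies on line AJ with AF:FJ = -5:3 ⇒ F = (-3/2, 0)
2. G is the centroid of triangle FXJ ⇒ G = (-1/2, 1/3)
line AG meets XJ at V = (0, 2/9)
G = A + t·(V−A) with t = 3/2, so AG:GV = 3/2:-1/2

AG:GV = -3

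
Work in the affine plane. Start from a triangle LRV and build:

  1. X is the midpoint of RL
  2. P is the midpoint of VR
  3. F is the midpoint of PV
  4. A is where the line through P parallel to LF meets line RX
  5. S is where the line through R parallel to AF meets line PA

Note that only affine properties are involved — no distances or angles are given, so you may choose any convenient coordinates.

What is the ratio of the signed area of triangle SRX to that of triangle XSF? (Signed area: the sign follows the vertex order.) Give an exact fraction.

Set L = (0, 0), R = (1, 0), V = (0, 1); any affine frame gives the same invariant.
1. X is the midpoint of RL ⇒ X = (1/2, 0)
2. P is the midpoint of VR ⇒ P = (1/2, 1/2)
3. F is the midpoint of PV ⇒ F = (1/4, 3/4)
4. A is where the line through P parallel to LF meets line RX ⇒ A = (1/3, 0)
5. S is where the line through R parallel to AF meets line PA ⇒ S = (5/6, 3/2)
2·[SRX] = -3/4, 2·[XSF] = 5/8
[SRX]:[XSF] = -3/4:5/8 = -6/5

[SRX]:[XSF] = -6/5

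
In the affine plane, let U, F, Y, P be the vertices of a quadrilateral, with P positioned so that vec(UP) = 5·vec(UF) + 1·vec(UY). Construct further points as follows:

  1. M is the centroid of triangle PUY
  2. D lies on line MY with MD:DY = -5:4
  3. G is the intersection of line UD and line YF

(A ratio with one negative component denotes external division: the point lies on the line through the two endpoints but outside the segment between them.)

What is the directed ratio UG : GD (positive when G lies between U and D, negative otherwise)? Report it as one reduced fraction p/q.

UG:GD = -3/16

Assign U = (0, 0), F = (1, 0), Y = (0, 1), P = (5, 1) — the answer is frame-independent, so this choice is without loss of generality.
1. M is the centroid of triangle PUY ⇒ M = (5/3, 2/3)
2. D lies on line MY with MD:DY = -5:4 ⇒ D = (-20/3, 7/3)
3. G is the intersection of line UD and line YF ⇒ G = (20/13, -7/13)
G = U + t·(D−U) with t = -3/13, so UG:GD = t:(1−t) = -3/13:16/13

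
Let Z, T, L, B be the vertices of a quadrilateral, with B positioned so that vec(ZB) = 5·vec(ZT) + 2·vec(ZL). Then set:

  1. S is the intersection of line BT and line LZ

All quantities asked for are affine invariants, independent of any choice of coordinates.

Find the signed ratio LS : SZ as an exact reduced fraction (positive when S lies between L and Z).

Work in coordinates with Z = (0, 0), T = (1, 0), L = (0, 1), B = (5, 2).
1. S is the intersection of line BT and line LZ ⇒ S = (0, -1/2)
S = L + t·(Z−L) with t = 3/2, so LS:SZ = t:(1−t) = 3/2:-1/2

LS:SZ = -3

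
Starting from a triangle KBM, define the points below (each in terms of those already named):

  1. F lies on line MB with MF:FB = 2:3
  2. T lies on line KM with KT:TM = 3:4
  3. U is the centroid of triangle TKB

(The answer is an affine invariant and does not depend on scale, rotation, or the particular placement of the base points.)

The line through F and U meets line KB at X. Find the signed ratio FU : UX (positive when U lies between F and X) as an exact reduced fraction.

Assign K = (0, 0), B = (1, 0), M = (0, 1) — the answer is frame-independent, so this choice is without loss of generality.
1. F lies on line MB with MF:FB = 2:3 ⇒ F = (2/5, 3/5)
2. T lies on line KM with KT:TM = 3:4 ⇒ T = (0, 3/7)
3. U is the centroid of triangle TKB ⇒ U = (1/3, 1/7)
line FU meets KB at X = (5/16, 0)
U = F + t·(X−F) with t = 16/21, so FU:UX = 16/21:5/21

FU:UX = 16/5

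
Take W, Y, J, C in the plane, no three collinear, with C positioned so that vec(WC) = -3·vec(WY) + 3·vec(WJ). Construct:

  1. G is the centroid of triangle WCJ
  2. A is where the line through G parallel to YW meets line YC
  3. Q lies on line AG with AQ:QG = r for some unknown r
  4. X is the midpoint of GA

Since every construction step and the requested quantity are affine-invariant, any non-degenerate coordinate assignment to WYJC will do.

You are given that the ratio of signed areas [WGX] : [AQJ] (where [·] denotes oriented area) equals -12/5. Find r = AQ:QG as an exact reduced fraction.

Choose coordinates W = (0, 0), Y = (1, 0), J = (0, 1), C = (-3, 3).
1. G is the centroid of triangle WCJ ⇒ G = (-1, 4/3)
2. A is where the line through G parallel to YW meets line YC ⇒ A = (-7/9, 4/3)
3. With AQ:QG = r, write λ = r/(r+1) so Q = A + λ·(G−A); Q is affine-linear in λ
4. X is the midpoint of GA ⇒ X = (-8/9, 4/3)
Every point depending on Q is an affine combination of Q and λ-independent points, so each such coordinate is linear in λ; the λ² term in each signed area is a multiple of (G−A)×(G−A) = 0, so 2·[WGX] and 2·[AQJ] are each linear in λ. Evaluating at λ=0 and λ=1:
  2·[WGX] = -4/27,   2·[AQJ] = 2/27·λ
So [WGX]:[AQJ] = (-4/27) / (2/27·λ). Setting this equal to -12/5:
  -4/27 = -12/5·(2/27·λ)  ⇒  λ = 5/6
Then r = λ/(1−λ) = (5/6)/(1/6) = 5. Check: with r = 5, Q = (-26/27, 4/3) and [WGX]:[AQJ] = -12/5 as required.

r = 5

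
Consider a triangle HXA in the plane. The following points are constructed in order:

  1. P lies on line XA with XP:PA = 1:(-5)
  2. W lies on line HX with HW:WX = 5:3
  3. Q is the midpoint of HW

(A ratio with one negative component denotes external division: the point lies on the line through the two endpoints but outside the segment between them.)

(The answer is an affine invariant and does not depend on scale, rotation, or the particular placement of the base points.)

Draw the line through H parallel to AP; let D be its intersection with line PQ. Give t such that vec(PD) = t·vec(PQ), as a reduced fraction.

t = 16/11

Work in coordinates with H = (0, 0), X = (1, 0), A = (0, 1).
1. P lies on line XA with XP:PA = 1:(-5) ⇒ P = (5/4, -1/4)
2. W lies on line HX with HW:WX = 5:3 ⇒ W = (5/8, 0)
3. Q is the midpoint of HW ⇒ Q = (5/16, 0)
through H parallel to AP: direction (5/4, -5/4); meets PQ at D = (-5/44, 5/44)
D = P + t·(Q−P) with t = 16/11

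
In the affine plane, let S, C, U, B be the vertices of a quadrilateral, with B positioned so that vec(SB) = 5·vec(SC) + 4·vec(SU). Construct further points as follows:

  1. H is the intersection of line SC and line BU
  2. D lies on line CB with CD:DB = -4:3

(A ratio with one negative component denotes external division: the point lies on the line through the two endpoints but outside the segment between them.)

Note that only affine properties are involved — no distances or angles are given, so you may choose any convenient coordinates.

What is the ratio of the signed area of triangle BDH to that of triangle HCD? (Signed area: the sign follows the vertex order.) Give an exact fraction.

Set S = (0, 0), C = (1, 0), U = (0, 1), B = (5, 4); any affine frame gives the same invariant.
1. H is the intersection of line SC and line BU ⇒ H = (-5/3, 0)
2. D lies on line CB with CD:DB = -4:3 ⇒ D = (17, 16)
2·[BDH] = 32, 2·[HCD] = 128/3
[BDH]:[HCD] = 32:128/3 = 3/4

[BDH]:[HCD] = 3/4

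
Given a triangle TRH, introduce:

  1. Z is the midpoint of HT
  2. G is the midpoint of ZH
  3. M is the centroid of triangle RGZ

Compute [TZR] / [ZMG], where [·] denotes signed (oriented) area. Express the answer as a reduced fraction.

[TZR]:[ZMG] = -6

Choose coordinates T = (0, 0), R = (1, 0), H = (0, 1).
1. Z is the midpoint of HT ⇒ Z = (0, 1/2)
2. G is the midpoint of ZH ⇒ G = (0, 3/4)
3. M is the centroid of triangle RGZ ⇒ M = (1/3, 5/12)
2·[TZR] = -1/2, 2·[ZMG] = 1/12
[TZR]:[ZMG] = -1/2:1/12 = -6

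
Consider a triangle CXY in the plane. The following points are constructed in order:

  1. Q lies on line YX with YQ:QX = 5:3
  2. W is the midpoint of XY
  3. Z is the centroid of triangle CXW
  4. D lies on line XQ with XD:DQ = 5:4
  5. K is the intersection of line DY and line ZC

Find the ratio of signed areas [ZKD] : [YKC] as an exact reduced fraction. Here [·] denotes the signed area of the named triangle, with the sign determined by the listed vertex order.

Assign C = (0, 0), X = (1, 0), Y = (0, 1) — the answer is frame-independent, so this choice is without loss of generality.
1. Q lies on line YX with YQ:QX = 5:3 ⇒ Q = (5/8, 3/8)
2. W is the midpoint of XY ⇒ W = (1/2, 1/2)
3. Z is the centroid of triangle CXW ⇒ Z = (1/2, 1/6)
4. D lies on line XQ with XD:DQ = 5:4 ⇒ D = (19/24, 5/24)
5. K is the intersection of line DY and line ZC ⇒ K = (3/4, 1/4)
2·[ZKD] = -1/72, 2·[YKC] = -3/4
[ZKD]:[YKC] = -1/72:-3/4 = 1/54

[ZKD]:[YKC] = 1/54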